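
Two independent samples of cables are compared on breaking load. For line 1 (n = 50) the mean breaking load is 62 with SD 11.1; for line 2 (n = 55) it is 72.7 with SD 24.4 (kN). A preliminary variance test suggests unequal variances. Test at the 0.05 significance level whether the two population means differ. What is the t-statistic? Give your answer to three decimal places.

Let group 1 = line 1, group 2 = line 2. H0: μ_1 = μ_2; H1: μ_1 ≠ μ_2 (Welch's two-sample t-test, two-sided).
t = (x̄_1 − x̄_2)/√(s_1²/n_1 + s_2²/n_2) = (62 − 72.7)/√(11.1²/50 + 24.4²/55) = -2.935
Welch–Satterthwaite df ≈ 76.99
Two-sided p-value ≈ 0.004
Since p ≈ 0.004 < α = 0.05, reject H0; the data support H1.

-2.935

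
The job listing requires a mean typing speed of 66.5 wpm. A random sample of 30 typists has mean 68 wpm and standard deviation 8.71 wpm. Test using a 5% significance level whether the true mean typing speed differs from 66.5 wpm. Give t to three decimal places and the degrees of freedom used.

H0: μ = 66.5; H1: μ ≠ 66.5 (one-sample t-test, two-sided).
t = (x̄ − μ₀)/(s/√n) = (68 − 66.5)/(8.71/√30) = 0.943
df = n − 1 = 29
Two-sided p-value ≈ 0.353
Since p ≈ 0.353 > α = 0.05, fail to reject H0; the data do not provide sufficient evidence against H0.

t = 0.943, df = 29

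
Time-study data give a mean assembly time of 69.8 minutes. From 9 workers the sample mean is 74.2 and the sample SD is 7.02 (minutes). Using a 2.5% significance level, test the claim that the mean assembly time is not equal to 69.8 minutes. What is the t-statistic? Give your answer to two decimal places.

1.88

H0: μ = 69.8; H1: μ ≠ 69.8 (one-sample t-test, two-sided).
t = (x̄ − μ₀)/(s/√n) = (74.2 − 69.8)/(7.02/√9) = 1.88
df = n − 1 = 8
Two-sided p-value ≈ 0.097
Since p ≈ 0.097 > α = 0.025, fail to reject H0; the evidence is not statistically significant.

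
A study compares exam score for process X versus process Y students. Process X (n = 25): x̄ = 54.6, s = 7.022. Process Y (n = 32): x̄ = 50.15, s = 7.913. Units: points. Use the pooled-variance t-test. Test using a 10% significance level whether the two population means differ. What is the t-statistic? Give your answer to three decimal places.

2.212

Let group 1 = process X, group 2 = process Y. H0: μ_1 = μ_2; H1: μ_1 ≠ μ_2 (two-sample pooled-variance t-test, two-sided).
s_p² = [(25−1)·7.022² + (32−1)·7.913²]/(25+32−2) = 56.8088
t = (54.6 − 50.15)/√[56.8088·(1/25 + 1/32)] = 2.212
df = n₁ + n₂ − 2 = 55
Two-sided p-value ≈ 0.0311
Since p ≈ 0.0311 < α = 0.1, reject H0; the evidence is statistically significant.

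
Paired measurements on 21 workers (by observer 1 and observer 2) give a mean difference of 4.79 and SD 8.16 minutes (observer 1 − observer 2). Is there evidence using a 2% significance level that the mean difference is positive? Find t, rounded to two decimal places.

2.69

H0: μ_d = 0; H1: μ_d > 0 (paired t-test on the differences, right-tailed).
t = d̄/(s_d/√n) = 4.79/(8.16/√21) = 2.69
df = n − 1 = 20
p-value = P(T ≥ 2.69) ≈ 0.007
Since p ≈ 0.007 < α = 0.02, reject H0; the evidence is statistically significant.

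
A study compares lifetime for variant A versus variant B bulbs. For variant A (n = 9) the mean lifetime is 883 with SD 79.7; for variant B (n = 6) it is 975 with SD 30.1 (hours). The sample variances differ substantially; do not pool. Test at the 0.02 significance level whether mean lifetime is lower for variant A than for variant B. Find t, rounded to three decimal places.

Let group 1 = variant A, group 2 = variant B. H0: μ_1 = μ_2; H1: μ_1 < μ_2 (Welch's two-sample t-test, left-tailed).
t = (x̄_1 − x̄_2)/√(s_1²/n_1 + s_2²/n_2) = (883 − 975)/√(79.7²/9 + 30.1²/6) = -3.143
Welch–Satterthwaite df ≈ 10.98
p-value = P(T ≤ -3.143) ≈ 0.0047
Since p ≈ 0.0047 < α = 0.02, reject H0; the data support H1.

-3.143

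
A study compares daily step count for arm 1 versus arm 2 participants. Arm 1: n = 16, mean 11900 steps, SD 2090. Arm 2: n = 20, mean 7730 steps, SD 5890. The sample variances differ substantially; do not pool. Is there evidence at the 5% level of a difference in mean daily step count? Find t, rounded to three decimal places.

2.943

Let group 1 = arm 1, group 2 = arm 2. H0: μ_1 = μ_2; H1: μ_1 ≠ μ_2 (Welch's two-sample t-test, two-sided).
t = (x̄_1 − x̄_2)/√(s_1²/n_1 + s_2²/n_2) = (11900 − 7730)/√(2090²/16 + 5890²/20) = 2.943
Welch–Satterthwaite df ≈ 24.68
Two-sided p-value ≈ 0.007
Since p ≈ 0.007 < α = 0.05, reject H0; the data support H1.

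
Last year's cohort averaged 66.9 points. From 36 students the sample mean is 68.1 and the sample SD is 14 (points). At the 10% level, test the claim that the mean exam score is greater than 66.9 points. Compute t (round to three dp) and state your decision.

t = 0.514; fail to reject H0

H0: μ = 66.9; H1: μ > 66.9 (one-sample t-test, right-tailed).
t = (x̄ − μ₀)/(s/√n) = (68.1 − 66.9)/(14/√36) = 0.514
df = n − 1 = 35
p-value = P(T ≥ 0.514) ≈ 0.305
Since p ≈ 0.305 > α = 0.1, fail to reject H0; the data do not provide sufficient evidence against H0.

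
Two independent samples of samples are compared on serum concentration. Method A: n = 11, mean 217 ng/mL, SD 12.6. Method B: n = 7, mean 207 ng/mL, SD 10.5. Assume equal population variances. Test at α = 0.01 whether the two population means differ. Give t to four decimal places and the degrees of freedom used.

Let group 1 = method A, group 2 = method B. H0: μ_1 = μ_2; H1: μ_1 ≠ μ_2 (two-sample pooled-variance t-test, two-sided).
s_p² = [(11−1)·12.6² + (7−1)·10.5²]/(11+7−2) = 140.569
t = (217 − 207)/√[140.569·(1/11 + 1/7)] = 1.7445
df = n₁ + n₂ − 2 = 16
Two-sided p-value ≈ 0.1003
Since p ≈ 0.1003 > α = 0.01, fail to reject H0; the evidence is not statistically significant.

t = 1.7445, df = 16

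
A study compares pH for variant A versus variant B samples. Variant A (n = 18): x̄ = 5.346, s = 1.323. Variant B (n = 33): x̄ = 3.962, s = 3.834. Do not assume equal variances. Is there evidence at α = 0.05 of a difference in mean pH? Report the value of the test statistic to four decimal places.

Let group 1 = variant A, group 2 = variant B. H0: μ_1 = μ_2; H1: μ_1 ≠ μ_2 (Welch's two-sample t-test, two-sided).
t = (x̄_1 − x̄_2)/√(s_1²/n_1 + s_2²/n_2) = (5.346 − 3.962)/√(1.323²/18 + 3.834²/33) = 1.8787
Welch–Satterthwaite df ≈ 43.59
Two-sided p-value ≈ 0.0670
Since p ≈ 0.0670 > α = 0.05, fail to reject H0; the data do not provide sufficient evidence against H0.

1.8787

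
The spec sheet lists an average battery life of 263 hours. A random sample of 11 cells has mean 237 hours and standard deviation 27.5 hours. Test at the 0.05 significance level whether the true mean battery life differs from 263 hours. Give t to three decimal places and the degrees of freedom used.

H0: μ = 263; H1: μ ≠ 263 (one-sample t-test, two-sided).
t = (x̄ − μ₀)/(s/√n) = (237 − 263)/(27.5/√11) = -3.136
df = n − 1 = 10
Two-sided p-value ≈ 0.011
Since p ≈ 0.011 < α = 0.05, reject H0; the evidence is statistically significant.

t = -3.136, df = 10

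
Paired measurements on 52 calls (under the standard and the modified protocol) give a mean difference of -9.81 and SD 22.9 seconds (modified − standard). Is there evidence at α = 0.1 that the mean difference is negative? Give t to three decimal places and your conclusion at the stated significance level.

H0: μ_d = 0; H1: μ_d < 0 (paired t-test on the differences, left-tailed).
t = d̄/(s_d/√n) = -9.81/(22.9/√52) = -3.089
df = n − 1 = 51
p-value = P(T ≤ -3.089) ≈ 0.0016
Since p ≈ 0.0016 < α = 0.1, reject H0; the data support H1.

t = -3.089; reject H0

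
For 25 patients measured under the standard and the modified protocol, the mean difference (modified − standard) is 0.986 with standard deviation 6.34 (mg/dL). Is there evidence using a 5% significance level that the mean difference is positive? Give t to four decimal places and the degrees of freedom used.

t = 0.7776, df = 24

H0: μ_d = 0; H1: μ_d > 0 (paired t-test on the differences, right-tailed).
t = d̄/(s_d/√n) = 0.986/(6.34/√25) = 0.7776
df = n − 1 = 24
p-value = P(T ≥ 0.7776) ≈ 0.222
Since p ≈ 0.222 > α = 0.05, fail to reject H0; the data do not provide sufficient evidence against H0.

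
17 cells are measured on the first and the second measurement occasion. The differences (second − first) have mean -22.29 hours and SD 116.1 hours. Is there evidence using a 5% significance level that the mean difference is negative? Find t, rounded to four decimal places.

-0.7916

H0: μ_d = 0; H1: μ_d < 0 (paired t-test on the differences, left-tailed).
t = d̄/(s_d/√n) = -22.29/(116.1/√17) = -0.7916
df = n − 1 = 16
p-value = P(T ≤ -0.7916) ≈ 0.2201
Since p ≈ 0.2201 > α = 0.05, fail to reject H0; the data do not provide sufficient evidence against H0.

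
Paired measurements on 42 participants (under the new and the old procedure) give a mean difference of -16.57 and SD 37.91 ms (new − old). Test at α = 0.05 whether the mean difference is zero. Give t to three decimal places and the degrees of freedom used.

H0: μ_d = 0; H1: μ_d ≠ 0 (paired t-test on the differences, two-sided).
t = d̄/(s_d/√n) = -16.57/(37.91/√42) = -2.833
df = n − 1 = 41
Two-sided p-value ≈ 0.007
Since p ≈ 0.007 < α = 0.05, reject H0; the data support H1.

t = -2.833, df = 41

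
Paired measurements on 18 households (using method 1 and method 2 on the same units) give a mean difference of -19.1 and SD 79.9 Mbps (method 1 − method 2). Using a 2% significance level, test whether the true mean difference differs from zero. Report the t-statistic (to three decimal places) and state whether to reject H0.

t = -1.014; fail to reject H0

H0: μ_d = 0; H1: μ_d ≠ 0 (paired t-test on the differences, two-sided).
t = d̄/(s_d/√n) = -19.1/(79.9/√18) = -1.014
df = n − 1 = 17
Two-sided p-value ≈ 0.325
Since p ≈ 0.325 > α = 0.02, fail to reject H0; the evidence is not statistically significant.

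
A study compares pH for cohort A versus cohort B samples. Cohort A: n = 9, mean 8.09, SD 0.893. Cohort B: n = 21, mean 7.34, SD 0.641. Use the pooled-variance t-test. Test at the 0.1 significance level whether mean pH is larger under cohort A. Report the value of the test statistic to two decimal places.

2.61

Let group 1 = cohort A, group 2 = cohort B. H0: μ_1 = μ_2; H1: μ_1 > μ_2 (two-sample pooled-variance t-test, right-tailed).
s_p² = [(9−1)·0.893² + (21−1)·0.641²]/(9+21−2) = 0.521329
t = (8.09 − 7.34)/√[0.521329·(1/9 + 1/21)] = 2.61
df = n₁ + n₂ − 2 = 28
p-value = P(T ≥ 2.61) ≈ 0.007
Since p ≈ 0.007 < α = 0.1, reject H0; the data support H1.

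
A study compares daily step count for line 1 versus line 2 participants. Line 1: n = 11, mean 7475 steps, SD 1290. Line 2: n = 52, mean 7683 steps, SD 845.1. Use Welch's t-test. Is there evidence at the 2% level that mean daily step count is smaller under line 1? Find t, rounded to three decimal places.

Let group 1 = line 1, group 2 = line 2. H0: μ_1 = μ_2; H1: μ_1 < μ_2 (Welch's two-sample t-test, left-tailed).
t = (x̄_1 − x̄_2)/√(s_1²/n_1 + s_2²/n_2) = (7475 − 7683)/√(1290²/11 + 845.1²/52) = -0.512
Welch–Satterthwaite df ≈ 11.88
p-value = P(T ≤ -0.512) ≈ 0.309
Since p ≈ 0.309 > α = 0.02, fail to reject H0; the data do not provide sufficient evidence against H0.

-0.512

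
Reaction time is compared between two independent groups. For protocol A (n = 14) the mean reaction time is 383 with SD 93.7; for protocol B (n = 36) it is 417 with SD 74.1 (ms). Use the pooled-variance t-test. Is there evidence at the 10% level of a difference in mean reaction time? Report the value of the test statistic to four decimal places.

Let group 1 = protocol A, group 2 = protocol B. H0: μ_1 = μ_2; H1: μ_1 ≠ μ_2 (two-sample pooled-variance t-test, two-sided).
s_p² = [(14−1)·93.7² + (36−1)·74.1²]/(14+36−2) = 6381.55
t = (383 − 417)/√[6381.55·(1/14 + 1/36)] = -1.3513
df = n₁ + n₂ − 2 = 48
Two-sided p-value ≈ 0.1829
Since p ≈ 0.1829 > α = 0.1, fail to reject H0; the evidence is not statistically significant.

-1.3513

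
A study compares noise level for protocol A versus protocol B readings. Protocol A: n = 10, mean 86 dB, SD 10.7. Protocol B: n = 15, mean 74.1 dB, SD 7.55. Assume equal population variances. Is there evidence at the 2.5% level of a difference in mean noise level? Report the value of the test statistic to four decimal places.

Let group 1 = protocol A, group 2 = protocol B. H0: μ_1 = μ_2; H1: μ_1 ≠ μ_2 (two-sample pooled-variance t-test, two-sided).
s_p² = [(10−1)·10.7² + (15−1)·7.55²]/(10+15−2) = 79.4976
t = (86 − 74.1)/√[79.4976·(1/10 + 1/15)] = 3.2692
df = n₁ + n₂ − 2 = 23
Two-sided p-value ≈ 0.003
Since p ≈ 0.003 < α = 0.025, reject H0; the data support H1.

3.2692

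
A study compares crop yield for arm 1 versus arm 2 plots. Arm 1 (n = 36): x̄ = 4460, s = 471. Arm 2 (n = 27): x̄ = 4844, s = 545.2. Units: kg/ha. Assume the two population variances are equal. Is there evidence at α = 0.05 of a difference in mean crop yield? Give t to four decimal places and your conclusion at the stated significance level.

t = -2.9929; reject H0

Let group 1 = arm 1, group 2 = arm 2. H0: μ_1 = μ_2; H1: μ_1 ≠ μ_2 (two-sample pooled-variance t-test, two-sided).
s_p² = [(36−1)·471² + (27−1)·545.2²]/(36+27−2) = 253980
t = (4460 − 4844)/√[253980·(1/36 + 1/27)] = -2.9929
df = n₁ + n₂ − 2 = 61
Two-sided p-value ≈ 0.0040
Since p ≈ 0.0040 < α = 0.05, reject H0; the data support H1.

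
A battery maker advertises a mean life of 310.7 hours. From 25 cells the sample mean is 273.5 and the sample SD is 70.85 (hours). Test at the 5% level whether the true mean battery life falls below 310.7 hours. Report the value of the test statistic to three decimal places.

-2.625

H0: μ = 310.7; H1: μ < 310.7 (one-sample t-test, left-tailed).
t = (x̄ − μ₀)/(s/√n) = (273.5 − 310.7)/(70.85/√25) = -2.625
df = n − 1 = 24
p-value = P(T ≤ -2.625) ≈ 0.007
Since p ≈ 0.007 < α = 0.05, reject H0; the data support H1.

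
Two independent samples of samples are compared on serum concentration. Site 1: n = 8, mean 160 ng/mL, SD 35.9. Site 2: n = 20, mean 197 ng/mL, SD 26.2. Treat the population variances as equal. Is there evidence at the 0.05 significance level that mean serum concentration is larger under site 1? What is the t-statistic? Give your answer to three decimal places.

Let group 1 = site 1, group 2 = site 2. H0: μ_1 = μ_2; H1: μ_1 > μ_2 (two-sample pooled-variance t-test, right-tailed).
s_p² = [(8−1)·35.9² + (20−1)·26.2²]/(8+20−2) = 848.617
t = (160 − 197)/√[848.617·(1/8 + 1/20)] = -3.036
df = n₁ + n₂ − 2 = 26
p-value = P(T ≥ -3.036) ≈ 0.9973
Since p ≈ 0.9973 > α = 0.05, fail to reject H0; the evidence is not statistically significant.

-3.036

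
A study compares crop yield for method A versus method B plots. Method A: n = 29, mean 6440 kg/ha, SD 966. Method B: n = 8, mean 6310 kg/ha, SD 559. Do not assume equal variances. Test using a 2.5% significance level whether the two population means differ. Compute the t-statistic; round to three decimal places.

Let group 1 = method A, group 2 = method B. H0: μ_1 = μ_2; H1: μ_1 ≠ μ_2 (Welch's two-sample t-test, two-sided).
t = (x̄_1 − x̄_2)/√(s_1²/n_1 + s_2²/n_2) = (6440 − 6310)/√(966²/29 + 559²/8) = 0.487
Welch–Satterthwaite df ≈ 19.91
Two-sided p-value ≈ 0.6315
Since p ≈ 0.6315 > α = 0.025, fail to reject H0; the evidence is not statistically significant.

0.487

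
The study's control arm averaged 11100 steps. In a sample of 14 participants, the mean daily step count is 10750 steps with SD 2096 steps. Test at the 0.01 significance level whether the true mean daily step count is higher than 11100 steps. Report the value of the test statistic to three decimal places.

H0: μ = 11100; H1: μ > 11100 (one-sample t-test, right-tailed).
t = (x̄ − μ₀)/(s/√n) = (10750 − 11100)/(2096/√14) = -0.625
df = n − 1 = 13
p-value = P(T ≥ -0.625) ≈ 0.7285
Since p ≈ 0.7285 > α = 0.01, fail to reject H0; the data do not provide sufficient evidence against H0.

-0.625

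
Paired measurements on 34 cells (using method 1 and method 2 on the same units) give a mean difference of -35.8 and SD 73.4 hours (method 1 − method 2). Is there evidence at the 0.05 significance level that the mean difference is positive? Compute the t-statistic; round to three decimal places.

H0: μ_d = 0; H1: μ_d > 0 (paired t-test on the differences, right-tailed).
t = d̄/(s_d/√n) = -35.8/(73.4/√34) = -2.844
df = n − 1 = 33
p-value = P(T ≥ -2.844) ≈ 0.996
Since p ≈ 0.996 > α = 0.05, fail to reject H0; the evidence is not statistically significant.

-2.844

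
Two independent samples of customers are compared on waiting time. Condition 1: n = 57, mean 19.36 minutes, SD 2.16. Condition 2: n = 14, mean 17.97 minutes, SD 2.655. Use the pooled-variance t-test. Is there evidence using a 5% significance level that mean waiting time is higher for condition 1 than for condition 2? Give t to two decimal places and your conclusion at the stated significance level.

Let group 1 = condition 1, group 2 = condition 2. H0: μ_1 = μ_2; H1: μ_1 > μ_2 (two-sample pooled-variance t-test, right-tailed).
s_p² = [(57−1)·2.16² + (14−1)·2.655²]/(57+14−2) = 5.11465
t = (19.36 − 17.97)/√[5.11465·(1/57 + 1/14)] = 2.06
df = n₁ + n₂ − 2 = 69
p-value = P(T ≥ 2.06) ≈ 0.022
Since p ≈ 0.022 < α = 0.05, reject H0; the data support H1.

t = 2.06; reject H0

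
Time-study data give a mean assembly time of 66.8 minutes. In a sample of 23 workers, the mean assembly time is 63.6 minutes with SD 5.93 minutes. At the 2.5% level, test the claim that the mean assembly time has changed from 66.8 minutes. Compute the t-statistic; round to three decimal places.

H0: μ = 66.8; H1: μ ≠ 66.8 (one-sample t-test, two-sided).
t = (x̄ − μ₀)/(s/√n) = (63.6 − 66.8)/(5.93/√23) = -2.588
df = n − 1 = 22
Two-sided p-value ≈ 0.0168
Since p ≈ 0.0168 < α = 0.025, reject H0; the data support H1.

-2.588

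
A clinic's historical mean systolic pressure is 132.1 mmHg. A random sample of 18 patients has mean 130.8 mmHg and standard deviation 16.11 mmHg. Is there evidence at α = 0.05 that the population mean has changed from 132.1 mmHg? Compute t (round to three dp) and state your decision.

t = -0.342; fail to reject H0

H0: μ = 132.1; H1: μ ≠ 132.1 (one-sample t-test, two-sided).
t = (x̄ − μ₀)/(s/√n) = (130.8 − 132.1)/(16.11/√18) = -0.342
df = n − 1 = 17
Two-sided p-value ≈ 0.736
Since p ≈ 0.736 > α = 0.05, fail to reject H0; the evidence is not statistically significant.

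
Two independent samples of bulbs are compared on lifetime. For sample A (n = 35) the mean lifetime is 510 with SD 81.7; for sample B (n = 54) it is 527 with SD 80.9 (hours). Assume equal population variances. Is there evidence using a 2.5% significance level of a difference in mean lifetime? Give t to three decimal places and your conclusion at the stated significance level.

Let group 1 = sample A, group 2 = sample B. H0: μ_1 = μ_2; H1: μ_1 ≠ μ_2 (two-sample pooled-variance t-test, two-sided).
s_p² = [(35−1)·81.7² + (54−1)·80.9²]/(35+54−2) = 6595.65
t = (510 − 527)/√[6595.65·(1/35 + 1/54)] = -0.965
df = n₁ + n₂ − 2 = 87
Two-sided p-value ≈ 0.3374
Since p ≈ 0.3374 > α = 0.025, fail to reject H0; the evidence is not statistically significant.

t = -0.965; fail to reject H0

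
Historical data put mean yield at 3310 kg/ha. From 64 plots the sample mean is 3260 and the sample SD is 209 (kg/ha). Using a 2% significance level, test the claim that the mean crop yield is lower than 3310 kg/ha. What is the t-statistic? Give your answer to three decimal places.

-1.914

H0: μ = 3310; H1: μ < 3310 (one-sample t-test, left-tailed).
t = (x̄ − μ₀)/(s/√n) = (3260 − 3310)/(209/√64) = -1.914
df = n − 1 = 63
p-value = P(T ≤ -1.914) ≈ 0.030
Since p ≈ 0.030 > α = 0.02, fail to reject H0; the data do not provide sufficient evidence against H0.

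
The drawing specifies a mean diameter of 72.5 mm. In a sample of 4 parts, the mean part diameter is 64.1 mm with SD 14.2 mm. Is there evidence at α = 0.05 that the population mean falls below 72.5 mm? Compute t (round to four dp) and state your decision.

H0: μ = 72.5; H1: μ < 72.5 (one-sample t-test, left-tailed).
t = (x̄ − μ₀)/(s/√n) = (64.1 − 72.5)/(14.2/√4) = -1.1831
df = n − 1 = 3
p-value = P(T ≤ -1.1831) ≈ 0.161
Since p ≈ 0.161 > α = 0.05, fail to reject H0; the data do not provide sufficient evidence against H0.

t = -1.1831; fail to reject H0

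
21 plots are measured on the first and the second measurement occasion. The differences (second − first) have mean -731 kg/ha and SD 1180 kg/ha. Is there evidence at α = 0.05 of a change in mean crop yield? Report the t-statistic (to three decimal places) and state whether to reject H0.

t = -2.839; reject H0

H0: μ_d = 0; H1: μ_d ≠ 0 (paired t-test on the differences, two-sided).
t = d̄/(s_d/√n) = -731/(1180/√21) = -2.839
df = n − 1 = 20
Two-sided p-value ≈ 0.0101
Since p ≈ 0.0101 < α = 0.05, reject H0; the data support H1.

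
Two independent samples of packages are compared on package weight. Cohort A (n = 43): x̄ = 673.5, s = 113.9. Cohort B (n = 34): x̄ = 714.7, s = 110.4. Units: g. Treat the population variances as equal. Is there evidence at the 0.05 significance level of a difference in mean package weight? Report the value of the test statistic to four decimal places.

Let group 1 = cohort A, group 2 = cohort B. H0: μ_1 = μ_2; H1: μ_1 ≠ μ_2 (two-sample pooled-variance t-test, two-sided).
s_p² = [(43−1)·113.9² + (34−1)·110.4²]/(43+34−2) = 12627.8
t = (673.5 − 714.7)/√[12627.8·(1/43 + 1/34)] = -1.5976
df = n₁ + n₂ − 2 = 75
Two-sided p-value ≈ 0.114
Since p ≈ 0.114 > α = 0.05, fail to reject H0; the data do not provide sufficient evidence against H0.

-1.5976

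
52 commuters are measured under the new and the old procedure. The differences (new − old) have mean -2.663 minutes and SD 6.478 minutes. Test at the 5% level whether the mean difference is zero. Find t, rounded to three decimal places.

H0: μ_d = 0; H1: μ_d ≠ 0 (paired t-test on the differences, two-sided).
t = d̄/(s_d/√n) = -2.663/(6.478/√52) = -2.964
df = n − 1 = 51
Two-sided p-value ≈ 0.005
Since p ≈ 0.005 < α = 0.05, reject H0; the evidence is statistically significant.

-2.964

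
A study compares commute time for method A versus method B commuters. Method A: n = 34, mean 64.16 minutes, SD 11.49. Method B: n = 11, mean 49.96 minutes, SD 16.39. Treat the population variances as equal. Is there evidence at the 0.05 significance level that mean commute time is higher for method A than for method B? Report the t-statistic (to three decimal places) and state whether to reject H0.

t = 3.199; reject H0

Let group 1 = method A, group 2 = method B. H0: μ_1 = μ_2; H1: μ_1 > μ_2 (two-sample pooled-variance t-test, right-tailed).
s_p² = [(34−1)·11.49² + (11−1)·16.39²]/(34+11−2) = 163.79
t = (64.16 − 49.96)/√[163.79·(1/34 + 1/11)] = 3.199
df = n₁ + n₂ − 2 = 43
p-value = P(T ≥ 3.199) ≈ 0.001
Since p ≈ 0.001 < α = 0.05, reject H0; the data support H1.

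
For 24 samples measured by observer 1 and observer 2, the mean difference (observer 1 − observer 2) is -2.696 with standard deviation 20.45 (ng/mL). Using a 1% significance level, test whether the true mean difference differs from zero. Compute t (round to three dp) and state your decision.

t = -0.646; fail to reject H0

H0: μ_d = 0; H1: μ_d ≠ 0 (paired t-test on the differences, two-sided).
t = d̄/(s_d/√n) = -2.696/(20.45/√24) = -0.646
df = n − 1 = 23
Two-sided p-value ≈ 0.5248
Since p ≈ 0.5248 > α = 0.01, fail to reject H0; the data do not provide sufficient evidence against H0.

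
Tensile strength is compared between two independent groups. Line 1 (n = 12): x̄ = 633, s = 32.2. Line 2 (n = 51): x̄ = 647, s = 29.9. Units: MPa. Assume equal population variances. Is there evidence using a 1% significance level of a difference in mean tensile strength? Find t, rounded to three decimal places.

Let group 1 = line 1, group 2 = line 2. H0: μ_1 = μ_2; H1: μ_1 ≠ μ_2 (two-sample pooled-variance t-test, two-sided).
s_p² = [(12−1)·32.2² + (51−1)·29.9²]/(12+51−2) = 919.766
t = (633 − 647)/√[919.766·(1/12 + 1/51)] = -1.439
df = n₁ + n₂ − 2 = 61
Two-sided p-value ≈ 0.155
Since p ≈ 0.155 > α = 0.01, fail to reject H0; the evidence is not statistically significant.

-1.439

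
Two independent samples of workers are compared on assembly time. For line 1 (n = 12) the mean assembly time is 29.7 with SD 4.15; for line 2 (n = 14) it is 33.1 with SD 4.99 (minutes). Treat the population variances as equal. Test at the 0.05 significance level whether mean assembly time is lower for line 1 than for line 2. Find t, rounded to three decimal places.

-1.869

Let group 1 = line 1, group 2 = line 2. H0: μ_1 = μ_2; H1: μ_1 < μ_2 (two-sample pooled-variance t-test, left-tailed).
s_p² = [(12−1)·4.15² + (14−1)·4.99²]/(12+14−2) = 21.3812
t = (29.7 − 33.1)/√[21.3812·(1/12 + 1/14)] = -1.869
df = n₁ + n₂ − 2 = 24
p-value = P(T ≤ -1.869) ≈ 0.0369
Since p ≈ 0.0369 < α = 0.05, reject H0; the data support H1.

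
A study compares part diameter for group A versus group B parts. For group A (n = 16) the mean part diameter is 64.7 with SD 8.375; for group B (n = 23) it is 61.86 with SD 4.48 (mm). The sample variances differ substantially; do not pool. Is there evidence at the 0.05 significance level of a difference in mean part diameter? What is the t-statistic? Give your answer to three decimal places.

1.239

Let group 1 = group A, group 2 = group B. H0: μ_1 = μ_2; H1: μ_1 ≠ μ_2 (Welch's two-sample t-test, two-sided).
t = (x̄_1 − x̄_2)/√(s_1²/n_1 + s_2²/n_2) = (64.7 − 61.86)/√(8.375²/16 + 4.48²/23) = 1.239
Welch–Satterthwaite df ≈ 21.00
Two-sided p-value ≈ 0.229
Since p ≈ 0.229 > α = 0.05, fail to reject H0; the evidence is not statistically significant.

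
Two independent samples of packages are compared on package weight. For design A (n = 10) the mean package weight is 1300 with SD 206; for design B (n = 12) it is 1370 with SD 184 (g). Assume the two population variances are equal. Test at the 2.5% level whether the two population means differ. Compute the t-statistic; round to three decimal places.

-0.842

Let group 1 = design A, group 2 = design B. H0: μ_1 = μ_2; H1: μ_1 ≠ μ_2 (two-sample pooled-variance t-test, two-sided).
s_p² = [(10−1)·206² + (12−1)·184²]/(10+12−2) = 37717
t = (1300 − 1370)/√[37717·(1/10 + 1/12)] = -0.842
df = n₁ + n₂ − 2 = 20
Two-sided p-value ≈ 0.410
Since p ≈ 0.410 > α = 0.025, fail to reject H0; the evidence is not statistically significant.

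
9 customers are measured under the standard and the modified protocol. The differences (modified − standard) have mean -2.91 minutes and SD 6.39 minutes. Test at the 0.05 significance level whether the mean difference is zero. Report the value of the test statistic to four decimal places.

-1.3662

H0: μ_d = 0; H1: μ_d ≠ 0 (paired t-test on the differences, two-sided).
t = d̄/(s_d/√n) = -2.91/(6.39/√9) = -1.3662
df = n − 1 = 8
Two-sided p-value ≈ 0.209
Since p ≈ 0.209 > α = 0.05, fail to reject H0; the data do not provide sufficient evidence against H0.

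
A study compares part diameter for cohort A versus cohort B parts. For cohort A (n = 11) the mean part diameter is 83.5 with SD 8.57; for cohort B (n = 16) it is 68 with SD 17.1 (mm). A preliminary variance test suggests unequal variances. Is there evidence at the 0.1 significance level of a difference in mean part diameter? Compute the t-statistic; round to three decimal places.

3.103

Let group 1 = cohort A, group 2 = cohort B. H0: μ_1 = μ_2; H1: μ_1 ≠ μ_2 (Welch's two-sample t-test, two-sided).
t = (x̄_1 − x̄_2)/√(s_1²/n_1 + s_2²/n_2) = (83.5 − 68)/√(8.57²/11 + 17.1²/16) = 3.103
Welch–Satterthwaite df ≈ 23.30
Two-sided p-value ≈ 0.005
Since p ≈ 0.005 < α = 0.1, reject H0; the evidence is statistically significant.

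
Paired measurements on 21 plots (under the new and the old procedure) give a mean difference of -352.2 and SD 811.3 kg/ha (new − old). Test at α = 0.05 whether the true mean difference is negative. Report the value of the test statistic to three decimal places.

H0: μ_d = 0; H1: μ_d < 0 (paired t-test on the differences, left-tailed).
t = d̄/(s_d/√n) = -352.2/(811.3/√21) = -1.989
df = n − 1 = 20
p-value = P(T ≤ -1.989) ≈ 0.0303
Since p ≈ 0.0303 < α = 0.05, reject H0; the data support H1.

-1.989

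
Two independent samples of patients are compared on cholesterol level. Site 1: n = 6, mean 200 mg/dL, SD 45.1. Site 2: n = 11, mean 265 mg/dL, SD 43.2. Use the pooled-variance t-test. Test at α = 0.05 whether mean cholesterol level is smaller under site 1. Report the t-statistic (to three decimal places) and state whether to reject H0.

t = -2.921; reject H0

Let group 1 = site 1, group 2 = site 2. H0: μ_1 = μ_2; H1: μ_1 < μ_2 (two-sample pooled-variance t-test, left-tailed).
s_p² = [(6−1)·45.1² + (11−1)·43.2²]/(6+11−2) = 1922.16
t = (200 − 265)/√[1922.16·(1/6 + 1/11)] = -2.921
df = n₁ + n₂ − 2 = 15
p-value = P(T ≤ -2.921) ≈ 0.0053
Since p ≈ 0.0053 < α = 0.05, reject H0; the evidence is statistically significant.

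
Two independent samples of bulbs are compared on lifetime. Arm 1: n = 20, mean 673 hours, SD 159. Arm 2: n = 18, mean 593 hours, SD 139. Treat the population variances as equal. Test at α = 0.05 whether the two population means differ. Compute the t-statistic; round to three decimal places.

Let group 1 = arm 1, group 2 = arm 2. H0: μ_1 = μ_2; H1: μ_1 ≠ μ_2 (two-sample pooled-variance t-test, two-sided).
s_p² = [(20−1)·159² + (18−1)·139²]/(20+18−2) = 22466.6
t = (673 − 593)/√[22466.6·(1/20 + 1/18)] = 1.643
df = n₁ + n₂ − 2 = 36
Two-sided p-value ≈ 0.109
Since p ≈ 0.109 > α = 0.05, fail to reject H0; the data do not provide sufficient evidence against H0.

1.643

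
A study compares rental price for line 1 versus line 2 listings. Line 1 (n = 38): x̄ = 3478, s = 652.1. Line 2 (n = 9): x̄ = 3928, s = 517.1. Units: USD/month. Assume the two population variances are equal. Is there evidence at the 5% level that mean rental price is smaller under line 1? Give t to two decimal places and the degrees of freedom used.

Let group 1 = line 1, group 2 = line 2. H0: μ_1 = μ_2; H1: μ_1 < μ_2 (two-sample pooled-variance t-test, left-tailed).
s_p² = [(38−1)·652.1² + (9−1)·517.1²]/(38+9−2) = 397174
t = (3478 − 3928)/√[397174·(1/38 + 1/9)] = -1.93
df = n₁ + n₂ − 2 = 45
p-value = P(T ≤ -1.93) ≈ 0.0302
Since p ≈ 0.0302 < α = 0.05, reject H0; the evidence is statistically significant.

t = -1.93, df = 45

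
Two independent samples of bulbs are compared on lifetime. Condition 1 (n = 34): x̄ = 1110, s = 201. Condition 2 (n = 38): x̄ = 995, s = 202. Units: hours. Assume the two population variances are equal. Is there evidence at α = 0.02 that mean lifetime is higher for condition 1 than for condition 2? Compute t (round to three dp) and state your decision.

t = 2.417; reject H0

Let group 1 = condition 1, group 2 = condition 2. H0: μ_1 = μ_2; H1: μ_1 > μ_2 (two-sample pooled-variance t-test, right-tailed).
s_p² = [(34−1)·201² + (38−1)·202²]/(34+38−2) = 40614
t = (1110 − 995)/√[40614·(1/34 + 1/38)] = 2.417
df = n₁ + n₂ − 2 = 70
p-value = P(T ≥ 2.417) ≈ 0.0091
Since p ≈ 0.0091 < α = 0.02, reject H0; the evidence is statistically significant.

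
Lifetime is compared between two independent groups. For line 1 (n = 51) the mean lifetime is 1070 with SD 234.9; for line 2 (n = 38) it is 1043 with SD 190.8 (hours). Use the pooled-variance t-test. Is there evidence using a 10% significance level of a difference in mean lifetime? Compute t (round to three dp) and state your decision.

Let group 1 = line 1, group 2 = line 2. H0: μ_1 = μ_2; H1: μ_1 ≠ μ_2 (two-sample pooled-variance t-test, two-sided).
s_p² = [(51−1)·234.9² + (38−1)·190.8²]/(51+38−2) = 47193.9
t = (1070 − 1043)/√[47193.9·(1/51 + 1/38)] = 0.580
df = n₁ + n₂ − 2 = 87
Two-sided p-value ≈ 0.563
Since p ≈ 0.563 > α = 0.1, fail to reject H0; the data do not provide sufficient evidence against H0.

t = 0.580; fail to reject H0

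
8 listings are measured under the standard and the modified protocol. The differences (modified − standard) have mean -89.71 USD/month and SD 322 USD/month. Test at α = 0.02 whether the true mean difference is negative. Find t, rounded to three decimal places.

H0: μ_d = 0; H1: μ_d < 0 (paired t-test on the differences, left-tailed).
t = d̄/(s_d/√n) = -89.71/(322/√8) = -0.788
df = n − 1 = 7
p-value = P(T ≤ -0.788) ≈ 0.2283
Since p ≈ 0.2283 > α = 0.02, fail to reject H0; the data do not provide sufficient evidence against H0.

-0.788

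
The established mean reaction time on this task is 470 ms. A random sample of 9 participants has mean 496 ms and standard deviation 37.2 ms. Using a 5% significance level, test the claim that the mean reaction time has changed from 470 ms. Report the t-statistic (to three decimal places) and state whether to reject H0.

t = 2.097; fail to reject H0

H0: μ = 470; H1: μ ≠ 470 (one-sample t-test, two-sided).
t = (x̄ − μ₀)/(s/√n) = (496 − 470)/(37.2/√9) = 2.097
df = n − 1 = 8
Two-sided p-value ≈ 0.0693
Since p ≈ 0.0693 > α = 0.05, fail to reject H0; the evidence is not statistically significant.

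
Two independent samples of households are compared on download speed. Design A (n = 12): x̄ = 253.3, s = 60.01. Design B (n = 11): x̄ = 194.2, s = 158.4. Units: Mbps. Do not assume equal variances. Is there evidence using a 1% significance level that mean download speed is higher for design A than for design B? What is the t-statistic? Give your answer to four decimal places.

1.1633

Let group 1 = design A, group 2 = design B. H0: μ_1 = μ_2; H1: μ_1 > μ_2 (Welch's two-sample t-test, right-tailed).
t = (x̄_1 − x̄_2)/√(s_1²/n_1 + s_2²/n_2) = (253.3 − 194.2)/√(60.01²/12 + 158.4²/11) = 1.1633
Welch–Satterthwaite df ≈ 12.61
p-value = P(T ≥ 1.1633) ≈ 0.133
Since p ≈ 0.133 > α = 0.01, fail to reject H0; the data do not provide sufficient evidence against H0.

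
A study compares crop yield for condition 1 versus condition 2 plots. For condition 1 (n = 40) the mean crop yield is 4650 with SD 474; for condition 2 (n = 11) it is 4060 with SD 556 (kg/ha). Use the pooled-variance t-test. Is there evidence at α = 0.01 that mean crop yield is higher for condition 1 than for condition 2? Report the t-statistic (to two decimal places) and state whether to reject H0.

t = 3.52; reject H0

Let group 1 = condition 1, group 2 = condition 2. H0: μ_1 = μ_2; H1: μ_1 > μ_2 (two-sample pooled-variance t-test, right-tailed).
s_p² = [(40−1)·474² + (11−1)·556²]/(40+11−2) = 241913
t = (4650 − 4060)/√[241913·(1/40 + 1/11)] = 3.52
df = n₁ + n₂ − 2 = 49
p-value = P(T ≥ 3.52) ≈ 0.000
Since p ≈ 0.000 < α = 0.01, reject H0; the data support H1.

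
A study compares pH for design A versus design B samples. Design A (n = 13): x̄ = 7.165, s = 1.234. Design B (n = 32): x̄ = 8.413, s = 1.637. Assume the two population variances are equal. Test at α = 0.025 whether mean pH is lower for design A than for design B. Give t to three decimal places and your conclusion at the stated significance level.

Let group 1 = design A, group 2 = design B. H0: μ_1 = μ_2; H1: μ_1 < μ_2 (two-sample pooled-variance t-test, left-tailed).
s_p² = [(13−1)·1.234² + (32−1)·1.637²]/(13+32−2) = 2.35688
t = (7.165 − 8.413)/√[2.35688·(1/13 + 1/32)] = -2.472
df = n₁ + n₂ − 2 = 43
p-value = P(T ≤ -2.472) ≈ 0.009
Since p ≈ 0.009 < α = 0.025, reject H0; the data support H1.

t = -2.472; reject H0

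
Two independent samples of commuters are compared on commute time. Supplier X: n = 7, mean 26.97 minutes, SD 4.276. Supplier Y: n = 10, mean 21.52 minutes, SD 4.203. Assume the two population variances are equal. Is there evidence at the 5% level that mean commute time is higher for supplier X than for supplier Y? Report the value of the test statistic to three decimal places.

2.613

Let group 1 = supplier X, group 2 = supplier Y. H0: μ_1 = μ_2; H1: μ_1 > μ_2 (two-sample pooled-variance t-test, right-tailed).
s_p² = [(7−1)·4.276² + (10−1)·4.203²]/(7+10−2) = 17.9128
t = (26.97 − 21.52)/√[17.9128·(1/7 + 1/10)] = 2.613
df = n₁ + n₂ − 2 = 15
p-value = P(T ≥ 2.613) ≈ 0.0098
Since p ≈ 0.0098 < α = 0.05, reject H0; the data support H1.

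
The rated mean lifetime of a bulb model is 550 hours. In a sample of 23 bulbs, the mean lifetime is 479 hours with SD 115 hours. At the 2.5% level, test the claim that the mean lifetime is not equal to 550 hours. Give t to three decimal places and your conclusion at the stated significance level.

t = -2.961; reject H0

H0: μ = 550; H1: μ ≠ 550 (one-sample t-test, two-sided).
t = (x̄ − μ₀)/(s/√n) = (479 − 550)/(115/√23) = -2.961
df = n − 1 = 22
Two-sided p-value ≈ 0.007
Since p ≈ 0.007 < α = 0.025, reject H0; the data support H1.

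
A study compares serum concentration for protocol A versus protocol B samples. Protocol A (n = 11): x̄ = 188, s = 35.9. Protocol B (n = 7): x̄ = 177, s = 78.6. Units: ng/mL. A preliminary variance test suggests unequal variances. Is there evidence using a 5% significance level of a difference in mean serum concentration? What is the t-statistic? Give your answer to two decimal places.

0.35

Let group 1 = protocol A, group 2 = protocol B. H0: μ_1 = μ_2; H1: μ_1 ≠ μ_2 (Welch's two-sample t-test, two-sided).
t = (x̄_1 − x̄_2)/√(s_1²/n_1 + s_2²/n_2) = (188 − 177)/√(35.9²/11 + 78.6²/7) = 0.35
Welch–Satterthwaite df ≈ 7.62
Two-sided p-value ≈ 0.7373
Since p ≈ 0.7373 > α = 0.05, fail to reject H0; the evidence is not statistically significant.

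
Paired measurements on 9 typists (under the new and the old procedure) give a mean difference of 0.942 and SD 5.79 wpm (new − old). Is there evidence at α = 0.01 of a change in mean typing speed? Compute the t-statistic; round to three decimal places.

H0: μ_d = 0; H1: μ_d ≠ 0 (paired t-test on the differences, two-sided).
t = d̄/(s_d/√n) = 0.942/(5.79/√9) = 0.488
df = n − 1 = 8
Two-sided p-value ≈ 0.639
Since p ≈ 0.639 > α = 0.01, fail to reject H0; the evidence is not statistically significant.

0.488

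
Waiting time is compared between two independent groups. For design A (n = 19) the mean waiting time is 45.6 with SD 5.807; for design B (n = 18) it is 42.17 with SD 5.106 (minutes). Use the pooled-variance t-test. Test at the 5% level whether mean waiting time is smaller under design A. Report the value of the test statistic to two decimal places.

1.90

Let group 1 = design A, group 2 = design B. H0: μ_1 = μ_2; H1: μ_1 < μ_2 (two-sample pooled-variance t-test, left-tailed).
s_p² = [(19−1)·5.807² + (18−1)·5.106²]/(19+18−2) = 30.0055
t = (45.6 − 42.17)/√[30.0055·(1/19 + 1/18)] = 1.90
df = n₁ + n₂ − 2 = 35
p-value = P(T ≤ 1.90) ≈ 0.967
Since p ≈ 0.967 > α = 0.05, fail to reject H0; the data do not provide sufficient evidence against H0.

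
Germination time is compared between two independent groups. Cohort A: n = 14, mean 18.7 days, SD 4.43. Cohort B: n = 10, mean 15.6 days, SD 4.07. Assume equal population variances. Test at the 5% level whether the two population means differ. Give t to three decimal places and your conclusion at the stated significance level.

t = 1.747; fail to reject H0

Let group 1 = cohort A, group 2 = cohort B. H0: μ_1 = μ_2; H1: μ_1 ≠ μ_2 (two-sample pooled-variance t-test, two-sided).
s_p² = [(14−1)·4.43² + (10−1)·4.07²]/(14+10−2) = 18.3731
t = (18.7 − 15.6)/√[18.3731·(1/14 + 1/10)] = 1.747
df = n₁ + n₂ − 2 = 22
Two-sided p-value ≈ 0.0946
Since p ≈ 0.0946 > α = 0.05, fail to reject H0; the data do not provide sufficient evidence against H0.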